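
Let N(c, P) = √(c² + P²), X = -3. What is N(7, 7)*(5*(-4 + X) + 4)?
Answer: -217*√2 ≈ -306.88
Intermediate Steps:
N(c, P) = √(P² + c²)
N(7, 7)*(5*(-4 + X) + 4) = √(7² + 7²)*(5*(-4 - 3) + 4) = √(49 + 49)*(5*(-7) + 4) = √98*(-35 + 4) = (7*√2)*(-31) = -217*√2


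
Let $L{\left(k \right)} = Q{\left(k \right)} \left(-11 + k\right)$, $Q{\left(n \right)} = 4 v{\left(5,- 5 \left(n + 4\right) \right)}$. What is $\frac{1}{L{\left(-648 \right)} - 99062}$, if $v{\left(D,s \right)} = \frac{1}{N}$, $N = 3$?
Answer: $- \frac{3}{299822} \approx -1.0006 \cdot 10^{-5}$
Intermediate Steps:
$v{\left(D,s \right)} = \frac{1}{3}$
$Q{\left(n \right)} = \frac{4}{3}$ ($Q{\left(n \right)} = 4 \cdot \frac{1}{3} = \frac{4}{3}$)
$L{\left(k \right)} = - \frac{44}{3} + \frac{4 k}{3}$ ($L{\left(k \right)} = \frac{4 \left(-11 + k\right)}{3} = - \frac{44}{3} + \frac{4 k}{3}$)
$\frac{1}{L{\left(-648 \right)} - 99062} = \frac{1}{\left(- \frac{44}{3} + \frac{4}{3} \left(-648\right)\right) - 99062} = \frac{1}{\left(- \frac{44}{3} - 864\right) - 99062} = \frac{1}{- \frac{2636}{3} - 99062} = \frac{1}{- \frac{299822}{3}} = - \frac{3}{299822}$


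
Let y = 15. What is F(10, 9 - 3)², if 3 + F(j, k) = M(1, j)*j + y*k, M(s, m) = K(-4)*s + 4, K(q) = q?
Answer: 7569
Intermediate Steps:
M(s, m) = 4 - 4*s (M(s, m) = -4*s + 4 = 4 - 4*s)
F(j, k) = -3 + 15*k (F(j, k) = -3 + ((4 - 4*1)*j + 15*k) = -3 + ((4 - 4)*j + 15*k) = -3 + (0*j + 15*k) = -3 + (0 + 15*k) = -3 + 15*k)
F(10, 9 - 3)² = (-3 + 15*(9 - 3))² = (-3 + 15*6)² = (-3 + 90)² = 87² = 7569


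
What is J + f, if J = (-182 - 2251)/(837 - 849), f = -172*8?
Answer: -4693/4 ≈ -1173.3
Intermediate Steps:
f = -1376
J = 811/4 (J = -2433/(-12) = -2433*(-1/12) = 811/4 ≈ 202.75)
J + f = 811/4 - 1376 = -4693/4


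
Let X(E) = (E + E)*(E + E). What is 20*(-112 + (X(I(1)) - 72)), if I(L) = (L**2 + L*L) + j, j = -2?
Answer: -3680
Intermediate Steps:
I(L) = -2 + 2*L**2 (I(L) = (L**2 + L*L) - 2 = (L**2 + L**2) - 2 = 2*L**2 - 2 = -2 + 2*L**2)
X(E) = 4*E**2 (X(E) = (2*E)*(2*E) = 4*E**2)
20*(-112 + (X(I(1)) - 72)) = 20*(-112 + (4*(-2 + 2*1**2)**2 - 72)) = 20*(-112 + (4*(-2 + 2*1)**2 - 72)) = 20*(-112 + (4*(-2 + 2)**2 - 72)) = 20*(-112 + (4*0**2 - 72)) = 20*(-112 + (4*0 - 72)) = 20*(-112 + (0 - 72)) = 20*(-112 - 72) = 20*(-184) = -3680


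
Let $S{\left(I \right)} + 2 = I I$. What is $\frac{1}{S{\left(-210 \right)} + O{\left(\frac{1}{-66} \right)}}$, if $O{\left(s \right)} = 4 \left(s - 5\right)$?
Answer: $\frac{33}{1454572} \approx 2.2687 \cdot 10^{-5}$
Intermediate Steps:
$S{\left(I \right)} = -2 + I^{2}$ ($S{\left(I \right)} = -2 + I I = -2 + I^{2}$)
$O{\left(s \right)} = -20 + 4 s$ ($O{\left(s \right)} = 4 \left(s - 5\right) = 4 \left(-5 + s\right) = -20 + 4 s$)
$\frac{1}{S{\left(-210 \right)} + O{\left(\frac{1}{-66} \right)}} = \frac{1}{\left(-2 + \left(-210\right)^{2}\right) - \left(20 - \frac{4}{-66}\right)} = \frac{1}{\left(-2 + 44100\right) + \left(-20 + 4 \left(- \frac{1}{66}\right)\right)} = \frac{1}{44098 - \frac{662}{33}} = \frac{1}{\frac{1454572}{33}} = \frac{33}{1454572}$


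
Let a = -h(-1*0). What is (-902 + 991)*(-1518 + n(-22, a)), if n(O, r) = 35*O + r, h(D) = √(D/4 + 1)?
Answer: -203721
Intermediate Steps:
h(D) = √(1 + D/4) (h(D) = √(D*(¼) + 1) = √(D/4 + 1) = √(1 + D/4))
a = -1 (a = -√(4 - 1*0)/2 = -√(4 + 0)/2 = -√4/2 = -2/2 = -1*1 = -1)
n(O, r) = r + 35*O
(-902 + 991)*(-1518 + n(-22, a)) = (-902 + 991)*(-1518 + (-1 + 35*(-22))) = 89*(-1518 + (-1 - 770)) = 89*(-1518 - 771) = 89*(-2289) = -203721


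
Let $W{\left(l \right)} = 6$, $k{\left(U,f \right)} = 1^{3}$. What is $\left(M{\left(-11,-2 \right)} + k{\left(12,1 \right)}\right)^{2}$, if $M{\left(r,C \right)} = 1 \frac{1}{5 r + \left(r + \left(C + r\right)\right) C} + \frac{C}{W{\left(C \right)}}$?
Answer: $\frac{121}{441} \approx 0.27438$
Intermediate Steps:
$k{\left(U,f \right)} = 1$
$M{\left(r,C \right)} = \frac{1}{5 r + C \left(C + 2 r\right)} + \frac{C}{6}$ ($M{\left(r,C \right)} = 1 \frac{1}{5 r + \left(r + \left(C + r\right)\right) C} + \frac{C}{6} = 1 \frac{1}{5 r + \left(C + 2 r\right) C} + C \frac{1}{6} = 1 \frac{1}{5 r + C \left(C + 2 r\right)} + \frac{C}{6} = \frac{1}{5 r + C \left(C + 2 r\right)} + \frac{C}{6}$)
$\left(M{\left(-11,-2 \right)} + k{\left(12,1 \right)}\right)^{2} = \left(\frac{6 + \left(-2\right)^{3} + 2 \left(-11\right) \left(-2\right)^{2} + 5 \left(-2\right) \left(-11\right)}{6 \left(\left(-2\right)^{2} + 5 \left(-11\right) + 2 \left(-2\right) \left(-11\right)\right)} + 1\right)^{2} = \left(\frac{6 - 8 + 2 \left(-11\right) 4 + 110}{6 \left(4 - 55 + 44\right)} + 1\right)^{2} = \left(\frac{6 - 8 - 88 + 110}{6 \left(-7\right)} + 1\right)^{2} = \left(\frac{1}{6} \left(- \frac{1}{7}\right) 20 + 1\right)^{2} = \left(- \frac{10}{21} + 1\right)^{2} = \left(\frac{11}{21}\right)^{2} = \frac{121}{441}$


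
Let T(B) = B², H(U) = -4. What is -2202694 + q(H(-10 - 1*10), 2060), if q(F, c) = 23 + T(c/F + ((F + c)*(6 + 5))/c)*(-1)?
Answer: -651580520016/265225 ≈ -2.4567e+6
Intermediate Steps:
q(F, c) = 23 - (c/F + (11*F + 11*c)/c)² (q(F, c) = 23 + (c/F + ((F + c)*(6 + 5))/c)²*(-1) = 23 + (c/F + ((F + c)*11)/c)²*(-1) = 23 + (c/F + (11*F + 11*c)/c)²*(-1) = 23 - (c/F + (11*F + 11*c)/c)²)
-2202694 + q(H(-10 - 1*10), 2060) = -2202694 + (23 - (11 + 2060/(-4) + 11*(-4)/2060)²) = -2202694 + (23 - (11 + 2060*(-¼) + 11*(-4)*(1/2060))²) = -2202694 + (23 - (11 - 515 - 11/515)²) = -2202694 + (23 - (-259571/515)²) = -2202694 + (23 - 1*67377104041/265225) = -2202694 + (23 - 67377104041/265225) = -2202694 - 67371003866/265225 = -651580520016/265225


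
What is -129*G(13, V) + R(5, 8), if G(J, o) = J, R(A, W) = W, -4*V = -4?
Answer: -1669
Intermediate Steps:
V = 1 (V = -1/4*(-4) = 1)
-129*G(13, V) + R(5, 8) = -129*13 + 8 = -1677 + 8 = -1669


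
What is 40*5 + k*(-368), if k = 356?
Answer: -130808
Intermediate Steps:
40*5 + k*(-368) = 40*5 + 356*(-368) = 200 - 131008 = -130808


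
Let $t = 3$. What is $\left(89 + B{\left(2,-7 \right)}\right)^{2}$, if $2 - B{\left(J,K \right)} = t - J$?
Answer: $8100$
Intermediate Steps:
$B{\left(J,K \right)} = -1 + J$ ($B{\left(J,K \right)} = 2 - \left(3 - J\right) = 2 + \left(-3 + J\right) = -1 + J$)
$\left(89 + B{\left(2,-7 \right)}\right)^{2} = \left(89 + \left(-1 + 2\right)\right)^{2} = \left(89 + 1\right)^{2} = 90^{2} = 8100$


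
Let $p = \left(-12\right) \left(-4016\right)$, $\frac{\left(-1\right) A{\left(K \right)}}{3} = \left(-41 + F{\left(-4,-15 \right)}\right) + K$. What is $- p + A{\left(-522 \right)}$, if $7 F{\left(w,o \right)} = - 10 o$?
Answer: $- \frac{325971}{7} \approx -46567.0$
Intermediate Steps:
$F{\left(w,o \right)} = - \frac{10 o}{7}$ ($F{\left(w,o \right)} = \frac{\left(-10\right) o}{7} = - \frac{10 o}{7}$)
$A{\left(K \right)} = \frac{411}{7} - 3 K$ ($A{\left(K \right)} = - 3 \left(\left(-41 - - \frac{150}{7}\right) + K\right) = - 3 \left(\left(-41 + \frac{150}{7}\right) + K\right) = - 3 \left(- \frac{137}{7} + K\right) = \frac{411}{7} - 3 K$)
$p = 48192$
$- p + A{\left(-522 \right)} = \left(-1\right) 48192 + \left(\frac{411}{7} - -1566\right) = -48192 + \left(\frac{411}{7} + 1566\right) = -48192 + \frac{11373}{7} = - \frac{325971}{7}$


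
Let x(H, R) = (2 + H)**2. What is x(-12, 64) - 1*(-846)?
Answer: 946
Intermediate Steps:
x(-12, 64) - 1*(-846) = (2 - 12)**2 - 1*(-846) = (-10)**2 + 846 = 100 + 846 = 946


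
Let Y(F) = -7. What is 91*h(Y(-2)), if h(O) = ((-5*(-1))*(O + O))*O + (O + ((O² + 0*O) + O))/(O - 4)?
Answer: 487305/11 ≈ 44300.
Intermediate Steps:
h(O) = 10*O² + (O² + 2*O)/(-4 + O) (h(O) = (5*(2*O))*O + (O + ((O² + 0) + O))/(-4 + O) = (10*O)*O + (O + (O² + O))/(-4 + O) = 10*O² + (O + (O + O²))/(-4 + O) = 10*O² + (O² + 2*O)/(-4 + O))
91*h(Y(-2)) = 91*(-7*(2 - 39*(-7) + 10*(-7)²)/(-4 - 7)) = 91*(-7*(2 + 273 + 10*49)/(-11)) = 91*(-7*(-1/11)*(2 + 273 + 490)) = 91*(-7*(-1/11)*765) = 91*(5355/11) = 487305/11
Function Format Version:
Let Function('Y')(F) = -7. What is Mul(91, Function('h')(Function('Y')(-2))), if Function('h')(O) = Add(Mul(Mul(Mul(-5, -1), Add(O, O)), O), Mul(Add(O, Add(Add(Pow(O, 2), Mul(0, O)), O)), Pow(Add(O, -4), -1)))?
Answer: Rational(487305, 11) ≈ 44300.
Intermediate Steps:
Function('h')(O) = Add(Mul(10, Pow(O, 2)), Mul(Pow(Add(-4, O), -1), Add(Pow(O, 2), Mul(2, O)))) (Function('h')(O) = Add(Mul(Mul(5, Mul(2, O)), O), Mul(Add(O, Add(Add(Pow(O, 2), 0), O)), Pow(Add(-4, O), -1))) = Add(Mul(Mul(10, O), O), Mul(Add(O, Add(Pow(O, 2), O)), Pow(Add(-4, O), -1))) = Add(Mul(10, Pow(O, 2)), Mul(Add(O, Add(O, Pow(O, 2))), Pow(Add(-4, O), -1))) = Add(Mul(10, Pow(O, 2)), Mul(Add(Pow(O, 2), Mul(2, O)), Pow(Add(-4, O), -1))) = Add(Mul(10, Pow(O, 2)), Mul(Pow(Add(-4, O), -1), Add(Pow(O, 2), Mul(2, O)))))
Mul(91, Function('h')(Function('Y')(-2))) = Mul(91, Mul(-7, Pow(Add(-4, -7), -1), Add(2, Mul(-39, -7), Mul(10, Pow(-7, 2))))) = Mul(91, Mul(-7, Pow(-11, -1), Add(2, 273, Mul(10, 49)))) = Mul(91, Mul(-7, Rational(-1, 11), Add(2, 273, 490))) = Mul(91, Mul(-7, Rational(-1, 11), 765)) = Mul(91, Rational(5355, 11)) = Rational(487305, 11)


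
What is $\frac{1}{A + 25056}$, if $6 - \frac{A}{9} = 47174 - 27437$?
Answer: $- \frac{1}{152523} \approx -6.5564 \cdot 10^{-6}$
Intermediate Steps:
$A = -177579$ ($A = 54 - 9 \left(47174 - 27437\right) = 54 - 177633 = -177579$)
$\frac{1}{A + 25056} = \frac{1}{-177579 + 25056} = \frac{1}{-152523} = - \frac{1}{152523}$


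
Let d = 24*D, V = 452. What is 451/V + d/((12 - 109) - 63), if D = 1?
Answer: 479/565 ≈ 0.84779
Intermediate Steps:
d = 24 (d = 24*1 = 24)
451/V + d/((12 - 109) - 63) = 451/452 + 24/((12 - 109) - 63) = 451*(1/452) + 24/(-97 - 63) = 451/452 + 24/(-160) = 451/452 + 24*(-1/160) = 451/452 - 3/20 = 479/565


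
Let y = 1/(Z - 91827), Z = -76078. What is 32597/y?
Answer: -5473199285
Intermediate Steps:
y = -1/167905 (y = 1/(-76078 - 91827) = 1/(-167905) = -1/167905 ≈ -5.9557e-6)
32597/y = 32597/(-1/167905) = 32597*(-167905) = -5473199285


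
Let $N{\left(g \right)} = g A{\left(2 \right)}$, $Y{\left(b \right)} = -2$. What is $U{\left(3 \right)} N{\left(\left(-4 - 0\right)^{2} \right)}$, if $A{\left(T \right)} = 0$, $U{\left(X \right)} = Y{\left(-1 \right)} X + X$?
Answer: $0$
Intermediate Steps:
$U{\left(X \right)} = - X$ ($U{\left(X \right)} = - 2 X + X = - X$)
$N{\left(g \right)} = 0$ ($N{\left(g \right)} = g 0 = 0$)
$U{\left(3 \right)} N{\left(\left(-4 - 0\right)^{2} \right)} = \left(-1\right) 3 \cdot 0 = \left(-3\right) 0 = 0$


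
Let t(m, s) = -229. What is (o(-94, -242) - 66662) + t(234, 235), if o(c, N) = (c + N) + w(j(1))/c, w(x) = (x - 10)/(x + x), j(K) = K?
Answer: -12638667/188 ≈ -67227.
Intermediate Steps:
w(x) = (-10 + x)/(2*x) (w(x) = (-10 + x)/((2*x)) = (-10 + x)*(1/(2*x)) = (-10 + x)/(2*x))
o(c, N) = N + c - 9/(2*c) (o(c, N) = (c + N) + ((½)*(-10 + 1)/1)/c = (N + c) + ((½)*1*(-9))/c = (N + c) - 9/(2*c) = N + c - 9/(2*c))
(o(-94, -242) - 66662) + t(234, 235) = ((-242 - 94 - 9/2/(-94)) - 66662) - 229 = ((-242 - 94 - 9/2*(-1/94)) - 66662) - 229 = ((-242 - 94 + 9/188) - 66662) - 229 = (-63159/188 - 66662) - 229 = -12595615/188 - 229 = -12638667/188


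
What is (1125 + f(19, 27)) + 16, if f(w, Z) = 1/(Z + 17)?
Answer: 50205/44 ≈ 1141.0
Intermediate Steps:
f(w, Z) = 1/(17 + Z)
(1125 + f(19, 27)) + 16 = (1125 + 1/(17 + 27)) + 16 = (1125 + 1/44) + 16 = 49501/44 + 16 = 50205/44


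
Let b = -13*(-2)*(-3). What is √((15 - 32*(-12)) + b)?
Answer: √321 ≈ 17.916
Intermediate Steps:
b = -78 (b = 26*(-3) = -78)
√((15 - 32*(-12)) + b) = √((15 - 32*(-12)) - 78) = √((15 + 384) - 78) = √(399 - 78) = √321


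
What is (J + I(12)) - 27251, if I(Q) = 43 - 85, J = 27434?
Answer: 141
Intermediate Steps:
I(Q) = -42
(J + I(12)) - 27251 = (27434 - 42) - 27251 = 27392 - 27251 = 141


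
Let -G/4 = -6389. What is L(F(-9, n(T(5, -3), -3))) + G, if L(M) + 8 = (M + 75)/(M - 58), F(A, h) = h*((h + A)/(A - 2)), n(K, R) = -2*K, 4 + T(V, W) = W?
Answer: 18087229/708 ≈ 25547.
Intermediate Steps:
T(V, W) = -4 + W
F(A, h) = h*(A + h)/(-2 + A) (F(A, h) = h*((A + h)/(-2 + A)) = h*(A + h)/(-2 + A))
L(M) = -8 + (75 + M)/(-58 + M) (L(M) = -8 + (M + 75)/(M - 58) = -8 + (75 + M)/(-58 + M))
G = 25556 (G = -4*(-6389) = 25556)
L(F(-9, n(T(5, -3), -3))) + G = 7*(77 - (-2*(-4 - 3))*(-9 - 2*(-4 - 3))/(-2 - 9))/(-58 + (-2*(-4 - 3))*(-9 - 2*(-4 - 3))/(-2 - 9)) + 25556 = 7*(77 - (-2*(-7))*(-9 - 2*(-7))/(-11))/(-58 - 2*(-7)*(-9 - 2*(-7))/(-11)) + 25556 = 7*(77 - 14*(-1)*(-9 + 14)/11)/(-58 + 14*(-1/11)*(-9 + 14)) + 25556 = 7*(77 - 14*(-1)*5/11)/(-58 + 14*(-1/11)*5) + 25556 = 7*(77 - 1*(-70/11))/(-58 - 70/11) + 25556 = 7*(77 + 70/11)/(-708/11) + 25556 = 7*(-11/708)*(917/11) + 25556 = -6419/708 + 25556 = 18087229/708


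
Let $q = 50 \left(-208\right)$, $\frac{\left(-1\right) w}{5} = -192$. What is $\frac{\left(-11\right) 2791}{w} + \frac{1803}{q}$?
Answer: $- \frac{2006383}{62400} \approx -32.154$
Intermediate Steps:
$w = 960$ ($w = \left(-5\right) \left(-192\right) = 960$)
$q = -10400$
$\frac{\left(-11\right) 2791}{w} + \frac{1803}{q} = \frac{\left(-11\right) 2791}{960} + \frac{1803}{-10400} = \left(-30701\right) \frac{1}{960} + 1803 \left(- \frac{1}{10400}\right) = - \frac{30701}{960} - \frac{1803}{10400} = - \frac{2006383}{62400}$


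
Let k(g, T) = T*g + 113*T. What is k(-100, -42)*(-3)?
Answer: 1638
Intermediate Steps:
k(g, T) = 113*T + T*g
k(-100, -42)*(-3) = -42*(113 - 100)*(-3) = -42*13*(-3) = -546*(-3) = 1638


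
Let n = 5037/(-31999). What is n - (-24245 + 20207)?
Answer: 129206925/31999 ≈ 4037.8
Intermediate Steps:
n = -5037/31999 (n = 5037*(-1/31999) = -5037/31999 ≈ -0.15741)
n - (-24245 + 20207) = -5037/31999 - (-24245 + 20207) = -5037/31999 - 1*(-4038) = -5037/31999 + 4038 = 129206925/31999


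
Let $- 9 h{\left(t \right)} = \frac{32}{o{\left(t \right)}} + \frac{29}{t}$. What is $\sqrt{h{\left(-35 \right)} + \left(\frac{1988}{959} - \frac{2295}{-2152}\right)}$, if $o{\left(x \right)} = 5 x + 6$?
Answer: $\frac{\sqrt{14632271710976710}}{67072460} \approx 1.8035$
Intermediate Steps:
$o{\left(x \right)} = 6 + 5 x$
$h{\left(t \right)} = - \frac{32}{9 \left(6 + 5 t\right)} - \frac{29}{9 t}$ ($h{\left(t \right)} = - \frac{\frac{32}{6 + 5 t} + \frac{29}{t}}{9} = - \frac{\frac{29}{t} + \frac{32}{6 + 5 t}}{9} = - \frac{32}{9 \left(6 + 5 t\right)} - \frac{29}{9 t}$)
$\sqrt{h{\left(-35 \right)} + \left(\frac{1988}{959} - \frac{2295}{-2152}\right)} = \sqrt{\frac{-58 - -2065}{3 \left(-35\right) \left(6 + 5 \left(-35\right)\right)} + \left(\frac{1988}{959} - \frac{2295}{-2152}\right)} = \sqrt{\frac{1}{3} \left(- \frac{1}{35}\right) \frac{1}{6 - 175} \left(-58 + 2065\right) + \left(1988 \cdot \frac{1}{959} - - \frac{2295}{2152}\right)} = \sqrt{\frac{1}{3} \left(- \frac{1}{35}\right) \frac{1}{-169} \cdot 2007 + \left(\frac{284}{137} + \frac{2295}{2152}\right)} = \sqrt{\frac{1}{3} \left(- \frac{1}{35}\right) \left(- \frac{1}{169}\right) 2007 + \frac{925583}{294824}} = \sqrt{\frac{669}{5915} + \frac{925583}{294824}} = \sqrt{\frac{5672060701}{1743883960}} = \frac{\sqrt{14632271710976710}}{67072460}$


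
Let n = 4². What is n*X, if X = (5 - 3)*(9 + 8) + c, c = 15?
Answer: 784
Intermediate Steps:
n = 16
X = 49 (X = (5 - 3)*(9 + 8) + 15 = 2*17 + 15 = 34 + 15 = 49)
n*X = 16*49 = 784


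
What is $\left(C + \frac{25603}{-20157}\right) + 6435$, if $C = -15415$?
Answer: $- \frac{181035463}{20157} \approx -8981.3$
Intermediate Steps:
$\left(C + \frac{25603}{-20157}\right) + 6435 = \left(-15415 + \frac{25603}{-20157}\right) + 6435 = \left(-15415 + 25603 \left(- \frac{1}{20157}\right)\right) + 6435 = \left(-15415 - \frac{25603}{20157}\right) + 6435 = - \frac{310745758}{20157} + 6435 = - \frac{181035463}{20157}$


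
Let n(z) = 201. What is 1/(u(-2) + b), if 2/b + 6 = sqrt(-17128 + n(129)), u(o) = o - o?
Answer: -3 + I*sqrt(16927)/2 ≈ -3.0 + 65.052*I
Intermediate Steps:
u(o) = 0
b = 2/(-6 + I*sqrt(16927)) (b = 2/(-6 + sqrt(-17128 + 201)) = 2/(-6 + sqrt(-16927)) = 2/(-6 + I*sqrt(16927)) ≈ -0.00070742 - 0.01534*I)
1/(u(-2) + b) = 1/(0 + (-12/16963 - 2*I*sqrt(16927)/16963)) = 1/(-12/16963 - 2*I*sqrt(16927)/16963)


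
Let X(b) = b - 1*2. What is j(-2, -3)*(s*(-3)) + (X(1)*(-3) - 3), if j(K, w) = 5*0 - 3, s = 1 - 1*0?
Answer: 9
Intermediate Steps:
X(b) = -2 + b (X(b) = b - 2 = -2 + b)
s = 1 (s = 1 + 0 = 1)
j(K, w) = -3 (j(K, w) = 0 - 3 = -3)
j(-2, -3)*(s*(-3)) + (X(1)*(-3) - 3) = -3*(-3) + ((-2 + 1)*(-3) - 3) = -3*(-3) + (-1*(-3) - 3) = 9 + (3 - 3) = 9 + 0 = 9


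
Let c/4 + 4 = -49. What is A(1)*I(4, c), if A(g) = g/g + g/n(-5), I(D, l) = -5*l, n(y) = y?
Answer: 848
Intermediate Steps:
c = -212 (c = -16 + 4*(-49) = -16 - 196 = -212)
A(g) = 1 - g/5 (A(g) = g/g + g/(-5) = 1 + g*(-⅕) = 1 - g/5)
A(1)*I(4, c) = (1 - ⅕*1)*(-5*(-212)) = (1 - ⅕)*1060 = (⅘)*1060 = 848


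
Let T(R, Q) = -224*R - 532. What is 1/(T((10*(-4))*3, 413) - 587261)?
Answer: -1/560913 ≈ -1.7828e-6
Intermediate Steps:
T(R, Q) = -532 - 224*R
1/(T((10*(-4))*3, 413) - 587261) = 1/((-532 - 224*10*(-4)*3) - 587261) = 1/((-532 - (-8960)*3) - 587261) = 1/((-532 - 224*(-120)) - 587261) = 1/((-532 + 26880) - 587261) = 1/(26348 - 587261) = 1/(-560913) = -1/560913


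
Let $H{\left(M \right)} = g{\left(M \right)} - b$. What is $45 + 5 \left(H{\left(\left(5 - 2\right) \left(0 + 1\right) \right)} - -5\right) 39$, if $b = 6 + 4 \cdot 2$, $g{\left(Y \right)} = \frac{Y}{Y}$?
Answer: $-1515$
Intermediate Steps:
$g{\left(Y \right)} = 1$
$b = 14$ ($b = 6 + 8 = 14$)
$H{\left(M \right)} = -13$ ($H{\left(M \right)} = 1 - 14 = -13$)
$45 + 5 \left(H{\left(\left(5 - 2\right) \left(0 + 1\right) \right)} - -5\right) 39 = 45 + 5 \left(-13 - -5\right) 39 = 45 + 5 \left(-13 + 5\right) 39 = 45 + 5 \left(-8\right) 39 = 45 - 1560 = -1515$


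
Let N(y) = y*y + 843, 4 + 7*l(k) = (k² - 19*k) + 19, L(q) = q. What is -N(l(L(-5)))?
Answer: -59532/49 ≈ -1214.9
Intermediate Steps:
l(k) = 15/7 - 19*k/7 + k²/7 (l(k) = -4/7 + ((k² - 19*k) + 19)/7 = -4/7 + (19 + k² - 19*k)/7 = -4/7 + (19/7 - 19*k/7 + k²/7) = 15/7 - 19*k/7 + k²/7)
N(y) = 843 + y² (N(y) = y² + 843 = 843 + y²)
-N(l(L(-5))) = -(843 + (15/7 - 19/7*(-5) + (⅐)*(-5)²)²) = -(843 + (15/7 + 95/7 + (⅐)*25)²) = -(843 + (15/7 + 95/7 + 25/7)²) = -(843 + (135/7)²) = -(843 + 18225/49) = -1*59532/49 = -59532/49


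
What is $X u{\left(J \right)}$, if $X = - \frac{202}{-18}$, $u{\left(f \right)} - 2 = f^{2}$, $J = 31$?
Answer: $10807$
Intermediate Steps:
$u{\left(f \right)} = 2 + f^{2}$
$X = \frac{101}{9}$ ($X = \left(-202\right) \left(- \frac{1}{18}\right) = \frac{101}{9} \approx 11.222$)
$X u{\left(J \right)} = \frac{101 \left(2 + 31^{2}\right)}{9} = \frac{101 \left(2 + 961\right)}{9} = \frac{101}{9} \cdot 963 = 10807$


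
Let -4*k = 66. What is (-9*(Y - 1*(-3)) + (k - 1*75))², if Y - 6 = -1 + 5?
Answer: 173889/4 ≈ 43472.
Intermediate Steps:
Y = 10 (Y = 6 + (-1 + 5) = 6 + 4 = 10)
k = -33/2 (k = -¼*66 = -33/2 ≈ -16.500)
(-9*(Y - 1*(-3)) + (k - 1*75))² = (-9*(10 - 1*(-3)) + (-33/2 - 1*75))² = (-9*(10 + 3) + (-33/2 - 75))² = (-9*13 - 183/2)² = (-117 - 183/2)² = (-417/2)² = 173889/4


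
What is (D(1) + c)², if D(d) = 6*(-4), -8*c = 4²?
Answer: 676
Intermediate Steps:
c = -2 (c = -⅛*4² = -⅛*16 = -2)
D(d) = -24
(D(1) + c)² = (-24 - 2)² = (-26)² = 676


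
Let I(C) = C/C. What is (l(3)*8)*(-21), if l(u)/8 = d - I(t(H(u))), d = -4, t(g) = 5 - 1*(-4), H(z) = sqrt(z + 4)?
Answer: 6720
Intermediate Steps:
H(z) = sqrt(4 + z)
t(g) = 9 (t(g) = 5 + 4 = 9)
I(C) = 1
l(u) = -40 (l(u) = 8*(-4 - 1*1) = 8*(-4 - 1) = 8*(-5) = -40)
(l(3)*8)*(-21) = -40*8*(-21) = -320*(-21) = 6720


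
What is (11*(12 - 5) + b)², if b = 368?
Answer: 198025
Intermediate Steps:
(11*(12 - 5) + b)² = (11*(12 - 5) + 368)² = (11*7 + 368)² = (77 + 368)² = 445² = 198025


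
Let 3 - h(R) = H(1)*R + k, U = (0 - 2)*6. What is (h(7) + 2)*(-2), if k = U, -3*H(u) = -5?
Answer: -32/3 ≈ -10.667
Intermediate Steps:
H(u) = 5/3 (H(u) = -⅓*(-5) = 5/3)
U = -12 (U = -2*6 = -12)
k = -12
h(R) = 15 - 5*R/3 (h(R) = 3 - (5*R/3 - 12) = 3 - (-12 + 5*R/3) = 3 + (12 - 5*R/3) = 15 - 5*R/3)
(h(7) + 2)*(-2) = ((15 - 5/3*7) + 2)*(-2) = ((15 - 35/3) + 2)*(-2) = (10/3 + 2)*(-2) = (16/3)*(-2) = -32/3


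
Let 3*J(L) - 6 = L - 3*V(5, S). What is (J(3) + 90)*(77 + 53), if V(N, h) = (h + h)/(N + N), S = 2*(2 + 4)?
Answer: 11778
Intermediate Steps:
S = 12 (S = 2*6 = 12)
V(N, h) = h/N (V(N, h) = (2*h)/((2*N)) = (2*h)*(1/(2*N)) = h/N)
J(L) = -⅖ + L/3 (J(L) = 2 + (L - 36/5)/3 = 2 + (-36/5 + L)/3 = 2 + (-12/5 + L/3) = -⅖ + L/3)
(J(3) + 90)*(77 + 53) = ((-⅖ + (⅓)*3) + 90)*(77 + 53) = ((-⅖ + 1) + 90)*130 = (⅗ + 90)*130 = (453/5)*130 = 11778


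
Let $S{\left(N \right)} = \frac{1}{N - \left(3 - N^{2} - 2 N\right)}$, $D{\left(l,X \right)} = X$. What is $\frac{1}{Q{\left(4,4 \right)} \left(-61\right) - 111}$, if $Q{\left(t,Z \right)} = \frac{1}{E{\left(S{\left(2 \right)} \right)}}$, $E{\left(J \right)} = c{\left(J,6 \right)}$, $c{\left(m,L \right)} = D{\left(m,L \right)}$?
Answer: $- \frac{6}{727} \approx -0.0082531$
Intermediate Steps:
$S{\left(N \right)} = \frac{1}{-3 + N^{2} + 3 N}$ ($S{\left(N \right)} = \frac{1}{N + \left(-3 + N^{2} + 2 N\right)} = \frac{1}{-3 + N^{2} + 3 N}$)
$c{\left(m,L \right)} = L$
$E{\left(J \right)} = 6$
$Q{\left(t,Z \right)} = \frac{1}{6}$
$\frac{1}{Q{\left(4,4 \right)} \left(-61\right) - 111} = \frac{1}{\frac{1}{6} \left(-61\right) - 111} = \frac{1}{- \frac{61}{6} - 111} = \frac{1}{- \frac{727}{6}} = - \frac{6}{727}$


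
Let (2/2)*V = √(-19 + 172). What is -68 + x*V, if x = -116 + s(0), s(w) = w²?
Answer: -68 - 348*√17 ≈ -1502.8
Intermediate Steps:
V = 3*√17 (V = √(-19 + 172) = √153 = 3*√17 ≈ 12.369)
x = -116 (x = -116 + 0² = -116 + 0 = -116)
-68 + x*V = -68 - 348*√17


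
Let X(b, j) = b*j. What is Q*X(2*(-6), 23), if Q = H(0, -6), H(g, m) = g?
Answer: 0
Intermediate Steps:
Q = 0
Q*X(2*(-6), 23) = 0*((2*(-6))*23) = 0*(-12*23) = 0*(-276) = 0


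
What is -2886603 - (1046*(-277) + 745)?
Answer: -2597606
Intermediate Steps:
-2886603 - (1046*(-277) + 745) = -2886603 - (-289742 + 745) = -2886603 - 1*(-288997) = -2886603 + 288997 = -2597606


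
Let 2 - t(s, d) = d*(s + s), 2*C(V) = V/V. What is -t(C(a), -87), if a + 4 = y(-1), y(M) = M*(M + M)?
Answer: -89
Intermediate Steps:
y(M) = 2*M² (y(M) = M*(2*M) = 2*M²)
a = -2 (a = -4 + 2*(-1)² = -4 + 2*1 = -4 + 2 = -2)
C(V) = ½ (C(V) = (V/V)/2 = (½)*1 = ½)
t(s, d) = 2 - 2*d*s (t(s, d) = 2 - d*(s + s) = 2 - d*2*s = 2 - 2*d*s)
-t(C(a), -87) = -(2 - 2*(-87)*½) = -(2 + 87) = -1*89 = -89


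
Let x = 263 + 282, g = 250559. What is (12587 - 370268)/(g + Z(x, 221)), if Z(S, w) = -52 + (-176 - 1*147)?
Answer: -357681/250184 ≈ -1.4297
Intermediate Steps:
x = 545
Z(S, w) = -375 (Z(S, w) = -52 + (-176 - 147) = -52 - 323 = -375)
(12587 - 370268)/(g + Z(x, 221)) = (12587 - 370268)/(250559 - 375) = -357681/250184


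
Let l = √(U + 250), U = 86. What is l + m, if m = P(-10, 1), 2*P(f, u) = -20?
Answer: -10 + 4*√21 ≈ 8.3303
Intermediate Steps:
P(f, u) = -10 (P(f, u) = (½)*(-20) = -10)
l = 4*√21 (l = √(86 + 250) = √336 = 4*√21 ≈ 18.330)
m = -10
l + m = 4*√21 - 10 = -10 + 4*√21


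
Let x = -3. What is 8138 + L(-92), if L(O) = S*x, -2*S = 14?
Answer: 8159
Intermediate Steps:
S = -7 (S = -½*14 = -7)
L(O) = 21 (L(O) = -7*(-3) = 21)
8138 + L(-92) = 8138 + 21 = 8159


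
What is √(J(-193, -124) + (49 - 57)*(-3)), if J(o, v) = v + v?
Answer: 4*I*√14 ≈ 14.967*I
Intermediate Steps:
J(o, v) = 2*v
√(J(-193, -124) + (49 - 57)*(-3)) = √(2*(-124) + (49 - 57)*(-3)) = √(-248 - 8*(-3)) = √(-248 + 24) = √(-224) = 4*I*√14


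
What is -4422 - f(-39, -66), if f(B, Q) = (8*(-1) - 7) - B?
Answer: -4446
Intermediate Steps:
f(B, Q) = -15 - B (f(B, Q) = (-8 - 7) - B = -15 - B)
-4422 - f(-39, -66) = -4422 - (-15 - 1*(-39)) = -4422 - (-15 + 39) = -4422 - 1*24 = -4422 - 24 = -4446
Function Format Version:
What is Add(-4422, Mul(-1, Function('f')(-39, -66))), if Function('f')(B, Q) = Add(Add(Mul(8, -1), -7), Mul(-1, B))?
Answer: -4446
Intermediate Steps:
Function('f')(B, Q) = Add(-15, Mul(-1, B)) (Function('f')(B, Q) = Add(Add(-8, -7), Mul(-1, B)) = Add(-15, Mul(-1, B)))
Add(-4422, Mul(-1, Function('f')(-39, -66))) = Add(-4422, Mul(-1, Add(-15, Mul(-1, -39)))) = Add(-4422, Mul(-1, Add(-15, 39))) = Add(-4422, Mul(-1, 24)) = Add(-4422, -24) = -4446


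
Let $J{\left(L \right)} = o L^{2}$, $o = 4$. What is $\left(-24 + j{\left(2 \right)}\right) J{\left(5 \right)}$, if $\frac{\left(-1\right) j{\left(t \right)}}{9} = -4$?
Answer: $1200$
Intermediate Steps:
$j{\left(t \right)} = 36$ ($j{\left(t \right)} = \left(-9\right) \left(-4\right) = 36$)
$J{\left(L \right)} = 4 L^{2}$
$\left(-24 + j{\left(2 \right)}\right) J{\left(5 \right)} = \left(-24 + 36\right) 4 \cdot 5^{2} = 12 \cdot 4 \cdot 25 = 12 \cdot 100 = 1200$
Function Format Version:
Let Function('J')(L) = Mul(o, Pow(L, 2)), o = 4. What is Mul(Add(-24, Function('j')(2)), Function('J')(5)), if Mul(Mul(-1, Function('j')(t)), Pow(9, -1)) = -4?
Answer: 1200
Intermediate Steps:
Function('j')(t) = 36 (Function('j')(t) = Mul(-9, -4) = 36)
Function('J')(L) = Mul(4, Pow(L, 2))
Mul(Add(-24, Function('j')(2)), Function('J')(5)) = Mul(Add(-24, 36), Mul(4, Pow(5, 2))) = Mul(12, Mul(4, 25)) = Mul(12, 100) = 1200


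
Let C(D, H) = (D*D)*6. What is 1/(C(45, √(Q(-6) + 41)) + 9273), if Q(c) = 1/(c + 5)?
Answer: 1/21423 ≈ 4.6679e-5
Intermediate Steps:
Q(c) = 1/(5 + c)
C(D, H) = 6*D² (C(D, H) = D²*6 = 6*D²)
1/(C(45, √(Q(-6) + 41)) + 9273) = 1/(6*45² + 9273) = 1/(6*2025 + 9273) = 1/(12150 + 9273) = 1/21423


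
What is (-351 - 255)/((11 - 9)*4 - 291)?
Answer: 606/283 ≈ 2.1413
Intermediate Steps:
(-351 - 255)/((11 - 9)*4 - 291) = -606/(2*4 - 291) = -606/(8 - 291) = -606/(-283) = -606*(-1/283) = 606/283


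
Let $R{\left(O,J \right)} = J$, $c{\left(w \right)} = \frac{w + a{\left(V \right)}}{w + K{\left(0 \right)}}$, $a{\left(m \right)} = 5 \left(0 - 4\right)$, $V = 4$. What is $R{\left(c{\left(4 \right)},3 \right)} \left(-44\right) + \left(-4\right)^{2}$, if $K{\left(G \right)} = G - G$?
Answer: $-116$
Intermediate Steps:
$a{\left(m \right)} = -20$ ($a{\left(m \right)} = 5 \left(-4\right) = -20$)
$K{\left(G \right)} = 0$
$c{\left(w \right)} = \frac{-20 + w}{w}$ ($c{\left(w \right)} = \frac{w - 20}{w + 0} = \frac{-20 + w}{w}$)
$R{\left(c{\left(4 \right)},3 \right)} \left(-44\right) + \left(-4\right)^{2} = 3 \left(-44\right) + \left(-4\right)^{2} = -132 + 16 = -116$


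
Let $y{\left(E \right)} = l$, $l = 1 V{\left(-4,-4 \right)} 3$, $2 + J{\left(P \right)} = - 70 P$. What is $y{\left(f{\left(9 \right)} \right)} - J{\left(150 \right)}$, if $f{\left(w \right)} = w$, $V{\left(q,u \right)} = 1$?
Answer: $10505$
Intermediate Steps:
$J{\left(P \right)} = -2 - 70 P$
$l = 3$ ($l = 1 \cdot 1 \cdot 3 = 1 \cdot 3 = 3$)
$y{\left(E \right)} = 3$
$y{\left(f{\left(9 \right)} \right)} - J{\left(150 \right)} = 3 - \left(-2 - 10500\right) = 3 - -10502 = 3 + 10502 = 10505$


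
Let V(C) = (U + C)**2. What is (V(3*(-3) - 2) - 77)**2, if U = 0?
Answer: 1936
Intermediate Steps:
V(C) = C**2 (V(C) = (0 + C)**2 = C**2)
(V(3*(-3) - 2) - 77)**2 = ((3*(-3) - 2)**2 - 77)**2 = ((-9 - 2)**2 - 77)**2 = ((-11)**2 - 77)**2 = (121 - 77)**2 = 44**2 = 1936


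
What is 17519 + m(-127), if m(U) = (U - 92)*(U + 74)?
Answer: 29126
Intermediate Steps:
m(U) = (-92 + U)*(74 + U)
17519 + m(-127) = 17519 + (-6808 + (-127)**2 - 18*(-127)) = 17519 + (-6808 + 16129 + 2286) = 17519 + 11607 = 29126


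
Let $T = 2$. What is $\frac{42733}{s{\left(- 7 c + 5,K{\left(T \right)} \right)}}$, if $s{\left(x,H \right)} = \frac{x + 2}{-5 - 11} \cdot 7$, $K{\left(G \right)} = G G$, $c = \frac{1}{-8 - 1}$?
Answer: $- \frac{3076776}{245} \approx -12558.0$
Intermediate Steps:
$c = - \frac{1}{9}$ ($c = \frac{1}{-9} = - \frac{1}{9} \approx -0.11111$)
$K{\left(G \right)} = G^{2}$
$s{\left(x,H \right)} = - \frac{7}{8} - \frac{7 x}{16}$ ($s{\left(x,H \right)} = \frac{2 + x}{-16} \cdot 7 = \left(2 + x\right) \left(- \frac{1}{16}\right) 7 = \left(- \frac{1}{8} - \frac{x}{16}\right) 7 = - \frac{7}{8} - \frac{7 x}{16}$)
$\frac{42733}{s{\left(- 7 c + 5,K{\left(T \right)} \right)}} = \frac{42733}{- \frac{7}{8} - \frac{7 \left(\left(-7\right) \left(- \frac{1}{9}\right) + 5\right)}{16}} = \frac{42733}{- \frac{7}{8} - \frac{7 \left(\frac{7}{9} + 5\right)}{16}} = \frac{42733}{- \frac{7}{8} - \frac{91}{36}} = \frac{42733}{- \frac{245}{72}} = 42733 \left(- \frac{72}{245}\right) = - \frac{3076776}{245}$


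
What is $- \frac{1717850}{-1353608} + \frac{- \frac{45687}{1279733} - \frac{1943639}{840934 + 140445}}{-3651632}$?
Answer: $\frac{2068862474245298769685}{1630193310043698050924} \approx 1.2691$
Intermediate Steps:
$- \frac{1717850}{-1353608} + \frac{- \frac{45687}{1279733} - \frac{1943639}{840934 + 140445}}{-3651632} = \left(-1717850\right) \left(- \frac{1}{1353608}\right) + \left(\left(-45687\right) \frac{1}{1279733} - \frac{1943639}{981379}\right) \left(- \frac{1}{3651632}\right) = \frac{50525}{39812} + \left(- \frac{45687}{1279733} - \frac{1943639}{981379}\right) \left(- \frac{1}{3651632}\right) = \frac{50525}{39812} - - \frac{45217414835}{81894569981096054} = \frac{50525}{39812} + \frac{45217414835}{81894569981096054} = \frac{2068862474245298769685}{1630193310043698050924}$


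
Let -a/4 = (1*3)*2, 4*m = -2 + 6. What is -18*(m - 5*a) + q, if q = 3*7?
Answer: -2157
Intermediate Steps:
m = 1 (m = (-2 + 6)/4 = (¼)*4 = 1)
q = 21
a = -24 (a = -4*1*3*2 = -12*2 = -4*6 = -24)
-18*(m - 5*a) + q = -18*(1 - 5*(-24)) + 21 = -18*(1 + 120) + 21 = -18*121 + 21 = -2178 + 21 = -2157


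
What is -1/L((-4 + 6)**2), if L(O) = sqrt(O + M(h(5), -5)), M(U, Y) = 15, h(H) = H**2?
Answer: -sqrt(19)/19 ≈ -0.22942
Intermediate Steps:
L(O) = sqrt(15 + O) (L(O) = sqrt(O + 15) = sqrt(15 + O))
-1/L((-4 + 6)**2) = -1/(sqrt(15 + (-4 + 6)**2)) = -1/(sqrt(15 + 2**2)) = -1/(sqrt(15 + 4)) = -1/(sqrt(19)) = -sqrt(19)/19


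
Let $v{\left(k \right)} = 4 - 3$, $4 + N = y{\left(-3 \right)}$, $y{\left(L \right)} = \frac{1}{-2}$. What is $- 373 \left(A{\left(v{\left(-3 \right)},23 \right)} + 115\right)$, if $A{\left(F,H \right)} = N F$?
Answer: $- \frac{82433}{2} \approx -41217.0$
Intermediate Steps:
$y{\left(L \right)} = - \frac{1}{2}$
$N = - \frac{9}{2}$ ($N = -4 - \frac{1}{2} = - \frac{9}{2} \approx -4.5$)
$v{\left(k \right)} = 1$ ($v{\left(k \right)} = 4 - 3 = 1$)
$A{\left(F,H \right)} = - \frac{9 F}{2}$
$- 373 \left(A{\left(v{\left(-3 \right)},23 \right)} + 115\right) = - 373 \left(\left(- \frac{9}{2}\right) 1 + 115\right) = - 373 \left(- \frac{9}{2} + 115\right) = \left(-373\right) \frac{221}{2} = - \frac{82433}{2}$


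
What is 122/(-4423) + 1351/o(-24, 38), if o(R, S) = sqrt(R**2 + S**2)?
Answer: -122/4423 + 1351*sqrt(505)/1010 ≈ 30.032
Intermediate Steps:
122/(-4423) + 1351/o(-24, 38) = 122/(-4423) + 1351/(sqrt((-24)**2 + 38**2)) = 122*(-1/4423) + 1351/(sqrt(576 + 1444)) = -122/4423 + 1351/(sqrt(2020)) = -122/4423 + 1351/((2*sqrt(505))) = -122/4423 + 1351*(sqrt(505)/1010) = -122/4423 + 1351*sqrt(505)/1010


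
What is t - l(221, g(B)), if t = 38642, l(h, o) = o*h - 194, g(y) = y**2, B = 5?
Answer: 33311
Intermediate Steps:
l(h, o) = -194 + h*o (l(h, o) = h*o - 194 = -194 + h*o)
t - l(221, g(B)) = 38642 - (-194 + 221*5**2) = 38642 - (-194 + 221*25) = 38642 - (-194 + 5525) = 38642 - 1*5331 = 38642 - 5331 = 33311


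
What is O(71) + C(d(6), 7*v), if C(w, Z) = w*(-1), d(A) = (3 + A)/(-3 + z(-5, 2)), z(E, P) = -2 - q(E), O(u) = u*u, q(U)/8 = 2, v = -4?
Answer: 35290/7 ≈ 5041.4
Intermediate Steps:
q(U) = 16 (q(U) = 8*2 = 16)
O(u) = u**2
z(E, P) = -18 (z(E, P) = -2 - 1*16 = -2 - 16 = -18)
d(A) = -1/7 - A/21 (d(A) = (3 + A)/(-3 - 18) = (3 + A)/(-21) = (3 + A)*(-1/21) = -1/7 - A/21)
C(w, Z) = -w
O(71) + C(d(6), 7*v) = 71**2 - (-1/7 - 1/21*6) = 5041 - (-1/7 - 2/7) = 5041 - 1*(-3/7) = 5041 + 3/7 = 35290/7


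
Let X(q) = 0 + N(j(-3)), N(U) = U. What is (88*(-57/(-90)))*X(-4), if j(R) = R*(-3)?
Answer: 2508/5 ≈ 501.60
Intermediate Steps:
j(R) = -3*R
X(q) = 9 (X(q) = 0 - 3*(-3) = 0 + 9 = 9)
(88*(-57/(-90)))*X(-4) = (88*(-57/(-90)))*9 = (88*(-57*(-1/90)))*9 = (88*(19/30))*9 = (836/15)*9 = 2508/5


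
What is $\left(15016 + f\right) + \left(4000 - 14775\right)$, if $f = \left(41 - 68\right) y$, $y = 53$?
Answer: $2810$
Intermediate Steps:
$f = -1431$ ($f = \left(41 - 68\right) 53 = \left(-27\right) 53 = -1431$)
$\left(15016 + f\right) + \left(4000 - 14775\right) = \left(15016 - 1431\right) + \left(4000 - 14775\right) = 13585 + \left(4000 - 14775\right) = 13585 - 10775 = 2810$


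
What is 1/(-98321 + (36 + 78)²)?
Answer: -1/85325 ≈ -1.1720e-5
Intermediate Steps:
1/(-98321 + (36 + 78)²) = 1/(-98321 + 114²) = 1/(-98321 + 12996) = 1/(-85325) = -1/85325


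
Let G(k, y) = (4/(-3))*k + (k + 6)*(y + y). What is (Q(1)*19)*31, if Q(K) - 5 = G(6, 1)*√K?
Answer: 12369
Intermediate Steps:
G(k, y) = -4*k/3 + 2*y*(6 + k) (G(k, y) = (4*(-⅓))*k + (6 + k)*(2*y) = -4*k/3 + 2*y*(6 + k))
Q(K) = 5 + 16*√K (Q(K) = 5 + (12*1 - 4/3*6 + 2*6*1)*√K = 5 + (12 - 8 + 12)*√K = 5 + 16*√K)
(Q(1)*19)*31 = ((5 + 16*√1)*19)*31 = ((5 + 16*1)*19)*31 = ((5 + 16)*19)*31 = (21*19)*31 = 399*31 = 12369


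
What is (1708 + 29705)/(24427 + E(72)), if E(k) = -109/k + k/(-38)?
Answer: 42972984/33411473 ≈ 1.2862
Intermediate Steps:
E(k) = -109/k - k/38 (E(k) = -109/k + k*(-1/38) = -109/k - k/38)
(1708 + 29705)/(24427 + E(72)) = (1708 + 29705)/(24427 + (-109/72 - 1/38*72)) = 31413/(24427 + (-109*1/72 - 36/19)) = 31413/(24427 + (-109/72 - 36/19)) = 31413/(24427 - 4663/1368) = 31413/(33411473/1368) = 31413*(1368/33411473) = 42972984/33411473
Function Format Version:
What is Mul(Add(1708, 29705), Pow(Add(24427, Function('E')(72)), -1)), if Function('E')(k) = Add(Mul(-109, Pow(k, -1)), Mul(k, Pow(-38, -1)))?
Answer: Rational(42972984, 33411473) ≈ 1.2862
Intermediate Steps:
Function('E')(k) = Add(Mul(-109, Pow(k, -1)), Mul(Rational(-1, 38), k)) (Function('E')(k) = Add(Mul(-109, Pow(k, -1)), Mul(k, Rational(-1, 38))) = Add(Mul(-109, Pow(k, -1)), Mul(Rational(-1, 38), k)))
Mul(Add(1708, 29705), Pow(Add(24427, Function('E')(72)), -1)) = Mul(Add(1708, 29705), Pow(Add(24427, Add(Mul(-109, Pow(72, -1)), Mul(Rational(-1, 38), 72))), -1)) = Mul(31413, Pow(Add(24427, Add(Mul(-109, Rational(1, 72)), Rational(-36, 19))), -1)) = Mul(31413, Pow(Add(24427, Add(Rational(-109, 72), Rational(-36, 19))), -1)) = Mul(31413, Pow(Add(24427, Rational(-4663, 1368)), -1)) = Mul(31413, Pow(Rational(33411473, 1368), -1)) = Mul(31413, Rational(1368, 33411473)) = Rational(42972984, 33411473)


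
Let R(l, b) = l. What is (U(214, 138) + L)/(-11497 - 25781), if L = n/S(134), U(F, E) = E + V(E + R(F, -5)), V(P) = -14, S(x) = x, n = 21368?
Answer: -9496/1248813 ≈ -0.0076040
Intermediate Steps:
U(F, E) = -14 + E (U(F, E) = E - 14 = -14 + E)
L = 10684/67 (L = 21368/134 = 21368*(1/134) = 10684/67 ≈ 159.46)
(U(214, 138) + L)/(-11497 - 25781) = ((-14 + 138) + 10684/67)/(-11497 - 25781) = (124 + 10684/67)/(-37278) = (18992/67)*(-1/37278) = -9496/1248813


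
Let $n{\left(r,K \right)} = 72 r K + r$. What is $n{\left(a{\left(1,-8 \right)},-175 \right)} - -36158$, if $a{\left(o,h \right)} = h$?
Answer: $136950$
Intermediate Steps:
$n{\left(r,K \right)} = r + 72 K r$ ($n{\left(r,K \right)} = 72 K r + r = r + 72 K r$)
$n{\left(a{\left(1,-8 \right)},-175 \right)} - -36158 = - 8 \left(1 + 72 \left(-175\right)\right) - -36158 = - 8 \left(1 - 12600\right) + 36158 = \left(-8\right) \left(-12599\right) + 36158 = 100792 + 36158 = 136950$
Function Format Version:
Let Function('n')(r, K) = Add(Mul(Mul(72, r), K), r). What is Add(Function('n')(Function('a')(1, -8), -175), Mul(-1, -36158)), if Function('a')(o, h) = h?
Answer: 136950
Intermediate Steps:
Function('n')(r, K) = Add(r, Mul(72, K, r)) (Function('n')(r, K) = Add(Mul(72, K, r), r) = Add(r, Mul(72, K, r)))
Add(Function('n')(Function('a')(1, -8), -175), Mul(-1, -36158)) = Add(Mul(-8, Add(1, Mul(72, -175))), Mul(-1, -36158)) = Add(Mul(-8, Add(1, -12600)), 36158) = Add(Mul(-8, -12599), 36158) = Add(100792, 36158) = 136950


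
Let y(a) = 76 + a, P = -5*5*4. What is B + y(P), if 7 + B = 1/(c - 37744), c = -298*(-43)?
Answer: -772831/24930 ≈ -31.000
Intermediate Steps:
c = 12814
P = -100 (P = -25*4 = -100)
B = -174511/24930 (B = -7 + 1/(12814 - 37744) = -7 + 1/(-24930) = -7 - 1/24930 = -174511/24930 ≈ -7.0000)
B + y(P) = -174511/24930 + (76 - 100) = -174511/24930 - 24 = -772831/24930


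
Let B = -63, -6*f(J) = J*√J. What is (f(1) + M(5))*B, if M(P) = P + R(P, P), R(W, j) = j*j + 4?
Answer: -4263/2 ≈ -2131.5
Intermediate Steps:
f(J) = -J^(3/2)/6 (f(J) = -J*√J/6 = -J^(3/2)/6)
R(W, j) = 4 + j² (R(W, j) = j² + 4 = 4 + j²)
M(P) = 4 + P + P² (M(P) = P + (4 + P²) = 4 + P + P²)
(f(1) + M(5))*B = (-1^(3/2)/6 + (4 + 5 + 5²))*(-63) = (-⅙*1 + (4 + 5 + 25))*(-63) = (-⅙ + 34)*(-63) = (203/6)*(-63) = -4263/2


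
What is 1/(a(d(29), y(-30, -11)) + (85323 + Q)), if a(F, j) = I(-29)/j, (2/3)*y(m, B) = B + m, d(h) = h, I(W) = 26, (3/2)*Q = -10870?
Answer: 123/9603337 ≈ 1.2808e-5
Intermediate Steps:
Q = -21740/3 (Q = (⅔)*(-10870) = -21740/3 ≈ -7246.7)
y(m, B) = 3*B/2 + 3*m/2 (y(m, B) = 3*(B + m)/2 = 3*B/2 + 3*m/2)
a(F, j) = 26/j
1/(a(d(29), y(-30, -11)) + (85323 + Q)) = 1/(26/((3/2)*(-11) + (3/2)*(-30)) + (85323 - 21740/3)) = 1/(26/(-33/2 - 45) + 234229/3) = 1/(26/(-123/2) + 234229/3) = 1/(26*(-2/123) + 234229/3) = 1/(-52/123 + 234229/3) = 1/(9603337/123) = 123/9603337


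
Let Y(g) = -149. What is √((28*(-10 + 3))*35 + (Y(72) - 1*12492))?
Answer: I*√19501 ≈ 139.65*I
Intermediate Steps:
√((28*(-10 + 3))*35 + (Y(72) - 1*12492)) = √((28*(-10 + 3))*35 + (-149 - 1*12492)) = √((28*(-7))*35 + (-149 - 12492)) = √(-196*35 - 12641) = √(-6860 - 12641) = √(-19501) = I*√19501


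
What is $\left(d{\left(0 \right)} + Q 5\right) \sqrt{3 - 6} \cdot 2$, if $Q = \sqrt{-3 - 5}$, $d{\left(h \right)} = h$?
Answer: $- 20 \sqrt{6} \approx -48.99$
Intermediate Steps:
$Q = 2 i \sqrt{2}$ ($Q = \sqrt{-8} = 2 i \sqrt{2} \approx 2.8284 i$)
$\left(d{\left(0 \right)} + Q 5\right) \sqrt{3 - 6} \cdot 2 = \left(0 + 2 i \sqrt{2} \cdot 5\right) \sqrt{3 - 6} \cdot 2 = \left(0 + 10 i \sqrt{2}\right) \sqrt{-3} \cdot 2 = 10 i \sqrt{2} i \sqrt{3} \cdot 2 = - 10 \sqrt{6} \cdot 2 = - 20 \sqrt{6}$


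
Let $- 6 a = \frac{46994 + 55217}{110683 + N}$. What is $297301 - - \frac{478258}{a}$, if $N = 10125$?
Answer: $- \frac{316276922273}{102211} \approx -3.0944 \cdot 10^{6}$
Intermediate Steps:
$a = - \frac{102211}{724848}$ ($a = - \frac{\left(46994 + 55217\right) \frac{1}{110683 + 10125}}{6} = - \frac{102211 \cdot \frac{1}{120808}}{6} = \left(- \frac{1}{6}\right) \frac{102211}{120808} = - \frac{102211}{724848} \approx -0.14101$)
$297301 - - \frac{478258}{a} = 297301 - - \frac{478258}{- \frac{102211}{724848}} = 297301 - \left(-478258\right) \left(- \frac{724848}{102211}\right) = 297301 - \frac{346664354784}{102211} = - \frac{316276922273}{102211}$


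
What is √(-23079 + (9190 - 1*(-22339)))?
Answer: 65*√2 ≈ 91.924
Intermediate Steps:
√(-23079 + (9190 - 1*(-22339))) = √(-23079 + (9190 + 22339)) = √(-23079 + 31529) = √8450 = 65*√2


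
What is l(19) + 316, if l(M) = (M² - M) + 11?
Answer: 669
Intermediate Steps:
l(M) = 11 + M² - M
l(19) + 316 = (11 + 19² - 1*19) + 316 = (11 + 361 - 19) + 316 = 353 + 316 = 669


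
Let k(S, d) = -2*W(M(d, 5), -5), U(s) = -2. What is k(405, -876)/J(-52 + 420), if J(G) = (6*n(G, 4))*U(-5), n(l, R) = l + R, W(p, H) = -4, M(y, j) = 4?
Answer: -1/558 ≈ -0.0017921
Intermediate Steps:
n(l, R) = R + l
k(S, d) = 8 (k(S, d) = -2*(-4) = 8)
J(G) = -48 - 12*G (J(G) = (6*(4 + G))*(-2) = (24 + 6*G)*(-2) = -48 - 12*G)
k(405, -876)/J(-52 + 420) = 8/(-48 - 12*(-52 + 420)) = 8/(-48 - 12*368) = 8/(-48 - 4416) = 8/(-4464) = 8*(-1/4464) = -1/558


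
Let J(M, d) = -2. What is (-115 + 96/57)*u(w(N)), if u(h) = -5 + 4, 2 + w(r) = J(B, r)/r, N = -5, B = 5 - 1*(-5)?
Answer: 2153/19 ≈ 113.32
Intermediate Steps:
B = 10 (B = 5 + 5 = 10)
w(r) = -2 - 2/r
u(h) = -1
(-115 + 96/57)*u(w(N)) = (-115 + 96/57)*(-1) = (-115 + 96*(1/57))*(-1) = (-115 + 32/19)*(-1) = -2153/19*(-1) = 2153/19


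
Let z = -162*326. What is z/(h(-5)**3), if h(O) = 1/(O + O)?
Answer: 52812000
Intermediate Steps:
z = -52812
h(O) = 1/(2*O)
z/(h(-5)**3) = -52812/(((1/2)/(-5))**3) = -52812/(((1/2)*(-1/5))**3) = -52812/((-1/10)**3) = -52812/(-1/1000) = -52812*(-1000) = 52812000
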